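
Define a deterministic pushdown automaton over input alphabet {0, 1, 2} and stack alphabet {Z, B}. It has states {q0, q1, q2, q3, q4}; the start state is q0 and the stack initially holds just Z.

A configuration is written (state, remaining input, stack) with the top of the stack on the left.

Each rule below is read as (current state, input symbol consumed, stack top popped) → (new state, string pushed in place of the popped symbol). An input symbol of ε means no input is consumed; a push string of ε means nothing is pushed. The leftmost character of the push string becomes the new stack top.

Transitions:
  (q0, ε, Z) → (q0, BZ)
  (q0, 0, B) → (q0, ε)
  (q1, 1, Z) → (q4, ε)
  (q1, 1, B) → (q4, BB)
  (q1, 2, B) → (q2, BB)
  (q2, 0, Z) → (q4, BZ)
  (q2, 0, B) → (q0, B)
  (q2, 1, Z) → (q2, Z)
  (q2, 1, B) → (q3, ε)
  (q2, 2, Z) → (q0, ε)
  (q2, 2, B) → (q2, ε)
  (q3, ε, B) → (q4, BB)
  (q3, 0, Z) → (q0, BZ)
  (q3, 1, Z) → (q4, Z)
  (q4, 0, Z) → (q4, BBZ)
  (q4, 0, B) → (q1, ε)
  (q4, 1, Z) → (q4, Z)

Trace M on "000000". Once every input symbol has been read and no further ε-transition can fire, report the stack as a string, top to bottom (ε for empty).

BZ

(q0, 000000, Z)
  ε-move, top Z: go to q0, push BZ → (q0, 000000, BZ)
  read 0, top B: go to q0, push ε → (q0, 00000, Z)
  ε-move, top Z: go to q0, push BZ → (q0, 00000, BZ)
  read 0, top B: go to q0, push ε → (q0, 0000, Z)
  ε-move, top Z: go to q0, push BZ → (q0, 0000, BZ)
  read 0, top B: go to q0, push ε → (q0, 000, Z)
  ε-move, top Z: go to q0, push BZ → (q0, 000, BZ)
  read 0, top B: go to q0, push ε → (q0, 00, Z)
  ε-move, top Z: go to q0, push BZ → (q0, 00, BZ)
  read 0, top B: go to q0, push ε → (q0, 0, Z)
  ε-move, top Z: go to q0, push BZ → (q0, 0, BZ)
  read 0, top B: go to q0, push ε → (q0, ε, Z)
  ε-move, top Z: go to q0, push BZ → (q0, ε, BZ)
All input consumed in state q0 with stack BZ.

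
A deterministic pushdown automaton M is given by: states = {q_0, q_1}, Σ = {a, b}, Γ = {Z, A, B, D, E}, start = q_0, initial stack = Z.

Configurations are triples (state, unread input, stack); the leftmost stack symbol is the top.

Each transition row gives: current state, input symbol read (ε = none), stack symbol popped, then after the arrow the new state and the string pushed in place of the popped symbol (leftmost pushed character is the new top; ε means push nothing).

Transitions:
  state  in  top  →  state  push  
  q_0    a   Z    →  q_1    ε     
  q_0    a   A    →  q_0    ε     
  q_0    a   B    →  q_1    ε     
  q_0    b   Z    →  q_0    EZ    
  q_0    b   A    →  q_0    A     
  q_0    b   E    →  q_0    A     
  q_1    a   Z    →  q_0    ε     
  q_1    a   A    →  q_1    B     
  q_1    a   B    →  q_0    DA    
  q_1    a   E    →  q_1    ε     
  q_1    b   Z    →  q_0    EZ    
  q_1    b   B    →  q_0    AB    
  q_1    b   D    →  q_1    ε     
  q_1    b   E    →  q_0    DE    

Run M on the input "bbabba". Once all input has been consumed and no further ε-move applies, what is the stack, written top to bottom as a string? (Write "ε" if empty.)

(q_0, bbabba, Z)
  read b, top Z: go to q_0, push EZ → (q_0, babba, EZ)
  read b, top E: go to q_0, push A → (q_0, abba, AZ)
  read a, top A: go to q_0, push ε → (q_0, bba, Z)
  read b, top Z: go to q_0, push EZ → (q_0, ba, EZ)
  read b, top E: go to q_0, push A → (q_0, a, AZ)
  read a, top A: go to q_0, push ε → (q_0, ε, Z)
All input consumed in state q_0 with stack Z.

Z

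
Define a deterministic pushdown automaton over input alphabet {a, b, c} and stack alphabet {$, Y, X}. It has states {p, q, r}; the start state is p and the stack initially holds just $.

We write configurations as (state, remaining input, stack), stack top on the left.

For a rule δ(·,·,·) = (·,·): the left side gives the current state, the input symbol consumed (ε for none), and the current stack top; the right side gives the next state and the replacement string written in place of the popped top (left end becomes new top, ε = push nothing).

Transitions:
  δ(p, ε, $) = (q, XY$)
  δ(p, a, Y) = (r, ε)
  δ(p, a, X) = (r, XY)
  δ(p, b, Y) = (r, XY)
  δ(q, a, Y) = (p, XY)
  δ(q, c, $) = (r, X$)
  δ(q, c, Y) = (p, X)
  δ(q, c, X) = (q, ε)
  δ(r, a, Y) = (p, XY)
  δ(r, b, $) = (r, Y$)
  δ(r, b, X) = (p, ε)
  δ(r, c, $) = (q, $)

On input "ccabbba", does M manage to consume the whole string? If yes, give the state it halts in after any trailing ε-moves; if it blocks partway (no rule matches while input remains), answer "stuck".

(p, ccabbba, $)
  ε-move, top $: go to q, push XY$ → (q, ccabbba, XY$)
  read c, top X: go to q, push ε → (q, cabbba, Y$)
  read c, top Y: go to p, push X → (p, abbba, X$)
  read a, top X: go to r, push XY → (r, bbba, XY$)
  read b, top X: go to p, push ε → (p, bba, Y$)
  read b, top Y: go to r, push XY → (r, ba, XY$)
  read b, top X: go to p, push ε → (p, a, Y$)
  read a, top Y: go to r, push ε → (r, ε, $)
All input consumed; M is in state r.

r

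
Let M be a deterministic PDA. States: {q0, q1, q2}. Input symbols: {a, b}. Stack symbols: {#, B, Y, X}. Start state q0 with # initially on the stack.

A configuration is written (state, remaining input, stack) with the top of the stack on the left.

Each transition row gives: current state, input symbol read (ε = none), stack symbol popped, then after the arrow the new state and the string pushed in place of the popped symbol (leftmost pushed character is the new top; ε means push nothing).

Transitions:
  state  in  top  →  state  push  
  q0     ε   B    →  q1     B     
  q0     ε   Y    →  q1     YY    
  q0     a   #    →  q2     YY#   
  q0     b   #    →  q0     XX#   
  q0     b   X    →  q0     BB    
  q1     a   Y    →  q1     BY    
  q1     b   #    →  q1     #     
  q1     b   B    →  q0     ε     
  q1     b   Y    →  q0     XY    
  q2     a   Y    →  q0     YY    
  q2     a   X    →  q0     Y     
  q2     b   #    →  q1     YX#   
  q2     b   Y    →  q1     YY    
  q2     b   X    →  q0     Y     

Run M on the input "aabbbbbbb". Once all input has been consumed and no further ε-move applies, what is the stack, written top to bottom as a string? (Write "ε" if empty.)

BYYYYY#

(q0, aabbbbbbb, #)
  read a, top #: go to q2, push YY# → (q2, abbbbbbb, YY#)
  read a, top Y: go to q0, push YY → (q0, bbbbbbb, YYY#)
  ε-move, top Y: go to q1, push YY → (q1, bbbbbbb, YYYY#)
  read b, top Y: go to q0, push XY → (q0, bbbbbb, XYYYY#)
  read b, top X: go to q0, push BB → (q0, bbbbb, BBYYYY#)
  ε-move, top B: go to q1, push B → (q1, bbbbb, BBYYYY#)
  read b, top B: go to q0, push ε → (q0, bbbb, BYYYY#)
  ε-move, top B: go to q1, push B → (q1, bbbb, BYYYY#)
  read b, top B: go to q0, push ε → (q0, bbb, YYYY#)
  ε-move, top Y: go to q1, push YY → (q1, bbb, YYYYY#)
  read b, top Y: go to q0, push XY → (q0, bb, XYYYYY#)
  read b, top X: go to q0, push BB → (q0, b, BBYYYYY#)
  ε-move, top B: go to q1, push B → (q1, b, BBYYYYY#)
  read b, top B: go to q0, push ε → (q0, ε, BYYYYY#)
  ε-move, top B: go to q1, push B → (q1, ε, BYYYYY#)
All input consumed in state q1 with stack BYYYYY#.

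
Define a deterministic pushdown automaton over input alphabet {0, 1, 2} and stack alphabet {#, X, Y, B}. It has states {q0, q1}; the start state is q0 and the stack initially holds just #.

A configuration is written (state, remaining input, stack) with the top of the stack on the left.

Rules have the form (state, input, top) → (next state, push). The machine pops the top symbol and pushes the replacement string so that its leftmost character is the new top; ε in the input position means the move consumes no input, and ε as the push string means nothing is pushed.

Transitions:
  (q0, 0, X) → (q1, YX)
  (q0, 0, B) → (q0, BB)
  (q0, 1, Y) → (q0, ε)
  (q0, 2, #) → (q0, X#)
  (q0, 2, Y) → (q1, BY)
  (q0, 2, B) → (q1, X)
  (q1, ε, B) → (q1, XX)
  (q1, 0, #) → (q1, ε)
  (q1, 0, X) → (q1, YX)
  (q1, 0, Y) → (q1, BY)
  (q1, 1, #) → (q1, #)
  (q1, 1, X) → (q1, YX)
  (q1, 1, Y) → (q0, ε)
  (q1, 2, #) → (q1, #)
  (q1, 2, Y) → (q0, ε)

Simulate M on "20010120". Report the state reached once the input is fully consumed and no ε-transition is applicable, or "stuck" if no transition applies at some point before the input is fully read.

q1

(q0, 20010120, #)
  read 2, top #: go to q0, push X# → (q0, 0010120, X#)
  read 0, top X: go to q1, push YX → (q1, 010120, YX#)
  read 0, top Y: go to q1, push BY → (q1, 10120, BYX#)
  ε-move, top B: go to q1, push XX → (q1, 10120, XXYX#)
  read 1, top X: go to q1, push YX → (q1, 0120, YXXYX#)
  read 0, top Y: go to q1, push BY → (q1, 120, BYXXYX#)
  ε-move, top B: go to q1, push XX → (q1, 120, XXYXXYX#)
  read 1, top X: go to q1, push YX → (q1, 20, YXXYXXYX#)
  read 2, top Y: go to q0, push ε → (q0, 0, XXYXXYX#)
  read 0, top X: go to q1, push YX → (q1, ε, YXXYXXYX#)
All input consumed; M is in state q1.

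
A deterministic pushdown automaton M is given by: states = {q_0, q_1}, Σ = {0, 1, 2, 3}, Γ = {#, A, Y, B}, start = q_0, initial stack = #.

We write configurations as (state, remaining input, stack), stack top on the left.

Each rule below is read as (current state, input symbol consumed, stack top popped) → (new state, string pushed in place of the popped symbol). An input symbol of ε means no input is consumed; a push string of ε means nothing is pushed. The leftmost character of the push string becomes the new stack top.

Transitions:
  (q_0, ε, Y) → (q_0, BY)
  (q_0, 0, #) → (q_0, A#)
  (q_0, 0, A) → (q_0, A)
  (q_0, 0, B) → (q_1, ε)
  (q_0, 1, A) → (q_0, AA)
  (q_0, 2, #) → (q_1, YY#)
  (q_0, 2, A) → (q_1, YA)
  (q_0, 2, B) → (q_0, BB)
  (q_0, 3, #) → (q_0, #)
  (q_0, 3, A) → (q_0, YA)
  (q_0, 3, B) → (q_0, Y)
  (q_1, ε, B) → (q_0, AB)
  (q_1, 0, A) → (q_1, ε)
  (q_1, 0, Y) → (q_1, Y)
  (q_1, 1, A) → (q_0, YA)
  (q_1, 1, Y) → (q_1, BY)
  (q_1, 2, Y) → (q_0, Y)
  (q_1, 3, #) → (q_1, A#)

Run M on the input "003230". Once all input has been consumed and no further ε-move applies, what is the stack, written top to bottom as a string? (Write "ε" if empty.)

YBYA#

(q_0, 003230, #) ⊢ (q_0, 03230, A#) ⊢ (q_0, 3230, A#) ⊢ (q_0, 230, YA#) ⊢ (q_0, 230, BYA#) ⊢ (q_0, 30, BBYA#) ⊢ (q_0, 0, YBYA#) ⊢ (q_0, 0, BYBYA#) ⊢ (q_1, ε, YBYA#)
All input consumed in state q_1 with stack YBYA#.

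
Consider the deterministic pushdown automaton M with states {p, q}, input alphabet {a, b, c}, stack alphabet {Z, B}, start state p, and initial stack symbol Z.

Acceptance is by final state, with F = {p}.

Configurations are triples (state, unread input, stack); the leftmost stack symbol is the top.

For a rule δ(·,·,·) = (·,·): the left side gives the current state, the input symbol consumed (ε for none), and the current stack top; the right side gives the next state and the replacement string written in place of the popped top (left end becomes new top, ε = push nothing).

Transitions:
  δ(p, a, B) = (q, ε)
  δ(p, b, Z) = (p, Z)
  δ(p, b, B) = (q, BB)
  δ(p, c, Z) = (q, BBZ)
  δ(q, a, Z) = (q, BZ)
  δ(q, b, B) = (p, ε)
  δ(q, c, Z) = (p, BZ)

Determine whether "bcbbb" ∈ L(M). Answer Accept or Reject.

(p, bcbbb, Z)
  read b, top Z: go to p, push Z → (p, cbbb, Z)
  read c, top Z: go to q, push BBZ → (q, bbb, BBZ)
  read b, top B: go to p, push ε → (p, bb, BZ)
  read b, top B: go to q, push BB → (q, b, BBZ)
  read b, top B: go to p, push ε → (p, ε, BZ)
All input consumed; state p ∈ F.

Accept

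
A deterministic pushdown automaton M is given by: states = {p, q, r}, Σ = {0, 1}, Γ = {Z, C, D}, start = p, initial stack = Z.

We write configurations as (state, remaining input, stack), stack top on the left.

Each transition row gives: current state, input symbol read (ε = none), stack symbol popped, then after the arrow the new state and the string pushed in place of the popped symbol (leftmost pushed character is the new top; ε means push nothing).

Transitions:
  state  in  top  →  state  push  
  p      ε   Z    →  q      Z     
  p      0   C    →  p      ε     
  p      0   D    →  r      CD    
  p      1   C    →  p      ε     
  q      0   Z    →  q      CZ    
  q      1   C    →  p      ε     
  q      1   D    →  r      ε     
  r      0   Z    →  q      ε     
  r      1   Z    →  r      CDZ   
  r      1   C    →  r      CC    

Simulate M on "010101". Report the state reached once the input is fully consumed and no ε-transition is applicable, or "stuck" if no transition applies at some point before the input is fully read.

(p, 010101, Z) ⊢ (q, 010101, Z) ⊢ (q, 10101, CZ) ⊢ (p, 0101, Z) ⊢ (q, 0101, Z) ⊢ (q, 101, CZ) ⊢ (p, 01, Z) ⊢ (q, 01, Z) ⊢ (q, 1, CZ) ⊢ (p, ε, Z) ⊢ (q, ε, Z)
All input consumed; M is in state q.

q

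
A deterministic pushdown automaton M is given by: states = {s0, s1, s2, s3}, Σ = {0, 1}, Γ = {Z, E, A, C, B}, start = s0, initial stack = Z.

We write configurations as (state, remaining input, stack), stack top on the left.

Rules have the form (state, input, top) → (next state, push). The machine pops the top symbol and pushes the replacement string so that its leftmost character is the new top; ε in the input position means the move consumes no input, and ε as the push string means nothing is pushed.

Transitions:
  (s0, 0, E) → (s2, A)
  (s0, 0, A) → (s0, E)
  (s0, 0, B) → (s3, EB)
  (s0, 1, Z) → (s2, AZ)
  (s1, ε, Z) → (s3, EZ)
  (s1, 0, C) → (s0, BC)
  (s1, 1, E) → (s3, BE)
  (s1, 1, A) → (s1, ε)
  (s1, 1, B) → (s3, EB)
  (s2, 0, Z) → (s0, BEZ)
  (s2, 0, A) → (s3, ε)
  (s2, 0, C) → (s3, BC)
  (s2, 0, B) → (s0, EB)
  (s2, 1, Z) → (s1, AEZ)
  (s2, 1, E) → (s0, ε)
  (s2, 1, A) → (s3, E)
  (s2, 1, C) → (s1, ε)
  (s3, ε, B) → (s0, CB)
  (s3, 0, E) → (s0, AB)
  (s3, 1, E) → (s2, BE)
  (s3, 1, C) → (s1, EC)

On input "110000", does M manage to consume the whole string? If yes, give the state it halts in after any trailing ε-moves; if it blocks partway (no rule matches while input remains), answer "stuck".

(s0, 110000, Z) ⊢ (s2, 10000, AZ) ⊢ (s3, 0000, EZ) ⊢ (s0, 000, ABZ) ⊢ (s0, 00, EBZ) ⊢ (s2, 0, ABZ) ⊢ (s3, ε, BZ) ⊢ (s0, ε, CBZ)
All input consumed; M is in state s0.

s0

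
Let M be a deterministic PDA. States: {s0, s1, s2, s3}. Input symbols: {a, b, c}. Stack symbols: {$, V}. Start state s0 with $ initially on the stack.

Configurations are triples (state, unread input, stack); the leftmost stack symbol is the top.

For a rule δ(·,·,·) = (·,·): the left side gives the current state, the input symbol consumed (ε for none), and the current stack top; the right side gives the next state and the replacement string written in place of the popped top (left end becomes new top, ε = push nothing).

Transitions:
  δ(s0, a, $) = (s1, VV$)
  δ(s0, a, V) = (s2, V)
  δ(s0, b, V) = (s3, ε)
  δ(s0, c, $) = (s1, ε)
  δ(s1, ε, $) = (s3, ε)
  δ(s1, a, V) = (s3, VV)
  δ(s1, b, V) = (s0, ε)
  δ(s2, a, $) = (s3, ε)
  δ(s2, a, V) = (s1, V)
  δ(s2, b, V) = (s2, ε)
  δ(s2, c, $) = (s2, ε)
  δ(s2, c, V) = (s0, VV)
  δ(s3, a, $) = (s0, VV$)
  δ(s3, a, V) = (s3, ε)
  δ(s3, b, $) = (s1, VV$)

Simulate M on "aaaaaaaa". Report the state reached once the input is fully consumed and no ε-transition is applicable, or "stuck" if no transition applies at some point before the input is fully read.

s1

(s0, aaaaaaaa, $) ⊢ (s1, aaaaaaa, VV$) ⊢ (s3, aaaaaa, VVV$) ⊢ (s3, aaaaa, VV$) ⊢ (s3, aaaa, V$) ⊢ (s3, aaa, $) ⊢ (s0, aa, VV$) ⊢ (s2, a, VV$) ⊢ (s1, ε, VV$)
All input consumed; M is in state s1.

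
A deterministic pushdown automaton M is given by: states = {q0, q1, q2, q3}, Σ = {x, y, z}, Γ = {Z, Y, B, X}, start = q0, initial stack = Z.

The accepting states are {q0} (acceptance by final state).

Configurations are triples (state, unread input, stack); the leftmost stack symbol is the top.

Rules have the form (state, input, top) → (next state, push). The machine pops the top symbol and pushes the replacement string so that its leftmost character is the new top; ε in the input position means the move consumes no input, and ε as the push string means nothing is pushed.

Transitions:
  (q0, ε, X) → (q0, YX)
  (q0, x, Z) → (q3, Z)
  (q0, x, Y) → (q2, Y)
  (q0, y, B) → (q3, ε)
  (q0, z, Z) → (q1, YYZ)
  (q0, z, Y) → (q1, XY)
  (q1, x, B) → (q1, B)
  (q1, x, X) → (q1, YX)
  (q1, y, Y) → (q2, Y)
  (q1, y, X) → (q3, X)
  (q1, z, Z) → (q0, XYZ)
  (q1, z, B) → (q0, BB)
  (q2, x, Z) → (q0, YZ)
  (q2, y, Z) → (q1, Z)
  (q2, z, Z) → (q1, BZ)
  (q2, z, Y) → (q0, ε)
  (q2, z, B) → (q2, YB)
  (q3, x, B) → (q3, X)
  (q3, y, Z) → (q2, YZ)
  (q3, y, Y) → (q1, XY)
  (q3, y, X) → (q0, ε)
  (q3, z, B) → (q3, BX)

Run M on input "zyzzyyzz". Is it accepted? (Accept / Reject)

(q0, zyzzyyzz, Z) ⊢ (q1, yzzyyzz, YYZ) ⊢ (q2, zzyyzz, YYZ) ⊢ (q0, zyyzz, YZ) ⊢ (q1, yyzz, XYZ) ⊢ (q3, yzz, XYZ) ⊢ (q0, zz, YZ) ⊢ (q1, z, XYZ)
No transition applies at (q1, z, XYZ); input not fully consumed.

Reject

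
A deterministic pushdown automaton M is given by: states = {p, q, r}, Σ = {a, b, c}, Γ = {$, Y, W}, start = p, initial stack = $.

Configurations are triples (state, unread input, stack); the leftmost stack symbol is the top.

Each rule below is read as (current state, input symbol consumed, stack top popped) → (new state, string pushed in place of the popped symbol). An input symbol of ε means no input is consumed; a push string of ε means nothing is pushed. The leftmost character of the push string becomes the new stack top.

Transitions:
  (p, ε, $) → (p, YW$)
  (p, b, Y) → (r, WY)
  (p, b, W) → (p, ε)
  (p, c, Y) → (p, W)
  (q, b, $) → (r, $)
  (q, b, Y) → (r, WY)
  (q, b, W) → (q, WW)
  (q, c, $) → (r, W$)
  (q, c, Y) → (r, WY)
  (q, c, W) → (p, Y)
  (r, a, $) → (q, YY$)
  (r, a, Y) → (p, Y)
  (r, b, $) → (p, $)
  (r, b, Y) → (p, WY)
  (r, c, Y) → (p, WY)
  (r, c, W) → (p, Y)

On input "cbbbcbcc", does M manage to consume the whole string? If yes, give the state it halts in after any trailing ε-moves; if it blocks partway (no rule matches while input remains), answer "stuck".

p

(p, cbbbcbcc, $)
  ε-move, top $: go to p, push YW$ → (p, cbbbcbcc, YW$)
  read c, top Y: go to p, push W → (p, bbbcbcc, WW$)
  read b, top W: go to p, push ε → (p, bbcbcc, W$)
  read b, top W: go to p, push ε → (p, bcbcc, $)
  ε-move, top $: go to p, push YW$ → (p, bcbcc, YW$)
  read b, top Y: go to r, push WY → (r, cbcc, WYW$)
  read c, top W: go to p, push Y → (p, bcc, YYW$)
  read b, top Y: go to r, push WY → (r, cc, WYYW$)
  read c, top W: go to p, push Y → (p, c, YYYW$)
  read c, top Y: go to p, push W → (p, ε, WYYW$)
All input consumed; M is in state p.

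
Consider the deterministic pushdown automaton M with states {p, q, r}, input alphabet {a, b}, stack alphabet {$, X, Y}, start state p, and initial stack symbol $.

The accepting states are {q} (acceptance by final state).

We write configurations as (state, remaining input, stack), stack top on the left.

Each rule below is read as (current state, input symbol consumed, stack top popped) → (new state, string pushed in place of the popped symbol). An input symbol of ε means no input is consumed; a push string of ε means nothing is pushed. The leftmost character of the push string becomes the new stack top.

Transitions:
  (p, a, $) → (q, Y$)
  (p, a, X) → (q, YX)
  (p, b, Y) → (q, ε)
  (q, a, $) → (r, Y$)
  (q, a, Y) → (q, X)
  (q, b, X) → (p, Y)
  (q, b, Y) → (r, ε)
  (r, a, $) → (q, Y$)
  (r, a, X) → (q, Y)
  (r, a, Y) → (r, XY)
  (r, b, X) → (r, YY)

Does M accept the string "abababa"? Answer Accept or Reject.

Accept

(p, abababa, $)
  read a, top $: go to q, push Y$ → (q, bababa, Y$)
  read b, top Y: go to r, push ε → (r, ababa, $)
  read a, top $: go to q, push Y$ → (q, baba, Y$)
  read b, top Y: go to r, push ε → (r, aba, $)
  read a, top $: go to q, push Y$ → (q, ba, Y$)
  read b, top Y: go to r, push ε → (r, a, $)
  read a, top $: go to q, push Y$ → (q, ε, Y$)
All input consumed; state q ∈ F.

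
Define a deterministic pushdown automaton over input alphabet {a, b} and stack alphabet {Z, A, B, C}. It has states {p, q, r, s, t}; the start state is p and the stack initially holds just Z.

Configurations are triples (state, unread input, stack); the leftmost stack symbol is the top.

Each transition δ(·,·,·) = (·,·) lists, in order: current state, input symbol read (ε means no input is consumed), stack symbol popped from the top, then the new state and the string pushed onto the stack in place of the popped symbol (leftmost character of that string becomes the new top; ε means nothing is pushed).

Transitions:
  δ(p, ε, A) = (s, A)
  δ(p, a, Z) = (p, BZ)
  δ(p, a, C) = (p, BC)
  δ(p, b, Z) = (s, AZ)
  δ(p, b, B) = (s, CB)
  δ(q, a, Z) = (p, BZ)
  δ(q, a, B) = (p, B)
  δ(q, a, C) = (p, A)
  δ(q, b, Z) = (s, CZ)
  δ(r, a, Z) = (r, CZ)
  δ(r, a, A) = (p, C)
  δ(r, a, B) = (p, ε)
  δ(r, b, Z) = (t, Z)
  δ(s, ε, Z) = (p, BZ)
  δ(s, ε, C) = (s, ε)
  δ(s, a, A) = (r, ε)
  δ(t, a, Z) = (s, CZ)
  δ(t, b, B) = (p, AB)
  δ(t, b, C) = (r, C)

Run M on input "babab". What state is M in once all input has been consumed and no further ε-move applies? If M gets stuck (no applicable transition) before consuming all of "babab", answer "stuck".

s

(p, babab, Z) ⊢ (s, abab, AZ) ⊢ (r, bab, Z) ⊢ (t, ab, Z) ⊢ (s, b, CZ) ⊢ (s, b, Z) ⊢ (p, b, BZ) ⊢ (s, ε, CBZ) ⊢ (s, ε, BZ)
All input consumed; M is in state s.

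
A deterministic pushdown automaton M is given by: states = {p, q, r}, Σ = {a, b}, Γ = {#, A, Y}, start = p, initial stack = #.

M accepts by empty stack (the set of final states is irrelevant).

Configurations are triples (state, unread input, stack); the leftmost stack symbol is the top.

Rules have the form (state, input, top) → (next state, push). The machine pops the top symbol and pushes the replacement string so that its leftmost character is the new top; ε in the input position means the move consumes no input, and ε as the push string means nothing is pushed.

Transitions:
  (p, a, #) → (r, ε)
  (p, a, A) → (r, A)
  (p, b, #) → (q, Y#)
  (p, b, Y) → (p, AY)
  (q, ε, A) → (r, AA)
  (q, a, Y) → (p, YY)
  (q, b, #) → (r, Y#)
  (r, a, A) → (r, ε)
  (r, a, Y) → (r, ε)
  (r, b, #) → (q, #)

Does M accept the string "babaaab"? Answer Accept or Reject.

(p, babaaab, #) ⊢ (q, abaaab, Y#) ⊢ (p, baaab, YY#) ⊢ (p, aaab, AYY#) ⊢ (r, aab, AYY#) ⊢ (r, ab, YY#) ⊢ (r, b, Y#)
No transition applies at (r, b, Y#); input not fully consumed.

Reject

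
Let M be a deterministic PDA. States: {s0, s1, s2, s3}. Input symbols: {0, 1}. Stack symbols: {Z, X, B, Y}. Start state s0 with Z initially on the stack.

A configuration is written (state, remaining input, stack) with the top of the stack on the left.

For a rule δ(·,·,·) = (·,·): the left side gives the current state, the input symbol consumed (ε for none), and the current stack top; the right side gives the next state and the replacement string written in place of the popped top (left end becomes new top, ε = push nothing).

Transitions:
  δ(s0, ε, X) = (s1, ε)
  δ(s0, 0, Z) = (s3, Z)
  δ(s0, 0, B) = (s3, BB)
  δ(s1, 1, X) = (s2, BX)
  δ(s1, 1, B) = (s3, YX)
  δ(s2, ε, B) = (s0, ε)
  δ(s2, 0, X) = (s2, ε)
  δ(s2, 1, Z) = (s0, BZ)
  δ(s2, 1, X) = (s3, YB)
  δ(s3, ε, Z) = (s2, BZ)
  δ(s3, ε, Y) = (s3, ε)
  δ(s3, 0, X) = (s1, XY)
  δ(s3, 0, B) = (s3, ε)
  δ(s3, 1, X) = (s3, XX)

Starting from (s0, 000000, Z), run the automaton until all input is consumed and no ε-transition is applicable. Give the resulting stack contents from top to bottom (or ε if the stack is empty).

Z

(s0, 000000, Z)
  read 0, top Z: go to s3, push Z → (s3, 00000, Z)
  ε-move, top Z: go to s2, push BZ → (s2, 00000, BZ)
  ε-move, top B: go to s0, push ε → (s0, 00000, Z)
  read 0, top Z: go to s3, push Z → (s3, 0000, Z)
  ε-move, top Z: go to s2, push BZ → (s2, 0000, BZ)
  ε-move, top B: go to s0, push ε → (s0, 0000, Z)
  read 0, top Z: go to s3, push Z → (s3, 000, Z)
  ε-move, top Z: go to s2, push BZ → (s2, 000, BZ)
  ε-move, top B: go to s0, push ε → (s0, 000, Z)
  read 0, top Z: go to s3, push Z → (s3, 00, Z)
  ε-move, top Z: go to s2, push BZ → (s2, 00, BZ)
  ε-move, top B: go to s0, push ε → (s0, 00, Z)
  read 0, top Z: go to s3, push Z → (s3, 0, Z)
  ε-move, top Z: go to s2, push BZ → (s2, 0, BZ)
  ε-move, top B: go to s0, push ε → (s0, 0, Z)
  read 0, top Z: go to s3, push Z → (s3, ε, Z)
  ε-move, top Z: go to s2, push BZ → (s2, ε, BZ)
  ε-move, top B: go to s0, push ε → (s0, ε, Z)
All input consumed in state s0 with stack Z.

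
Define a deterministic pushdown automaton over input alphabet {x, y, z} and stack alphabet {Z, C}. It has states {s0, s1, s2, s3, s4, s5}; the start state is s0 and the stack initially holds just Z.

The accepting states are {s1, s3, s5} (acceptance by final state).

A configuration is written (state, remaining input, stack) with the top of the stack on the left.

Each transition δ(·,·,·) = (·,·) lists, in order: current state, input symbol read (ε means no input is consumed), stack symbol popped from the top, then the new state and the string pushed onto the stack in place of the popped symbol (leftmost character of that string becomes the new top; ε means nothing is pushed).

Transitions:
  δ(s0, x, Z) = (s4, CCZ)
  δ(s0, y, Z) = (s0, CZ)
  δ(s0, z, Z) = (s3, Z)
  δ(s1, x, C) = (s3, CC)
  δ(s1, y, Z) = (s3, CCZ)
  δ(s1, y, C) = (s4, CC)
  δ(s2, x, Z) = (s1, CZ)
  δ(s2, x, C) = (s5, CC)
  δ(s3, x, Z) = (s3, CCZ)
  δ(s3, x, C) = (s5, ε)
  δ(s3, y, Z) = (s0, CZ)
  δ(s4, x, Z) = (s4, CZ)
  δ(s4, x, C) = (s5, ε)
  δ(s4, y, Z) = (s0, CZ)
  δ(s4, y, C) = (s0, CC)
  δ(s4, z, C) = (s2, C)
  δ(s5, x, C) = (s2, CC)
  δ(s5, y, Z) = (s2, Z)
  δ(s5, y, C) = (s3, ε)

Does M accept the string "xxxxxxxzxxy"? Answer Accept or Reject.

Reject

(s0, xxxxxxxzxxy, Z)
  read x, top Z: go to s4, push CCZ → (s4, xxxxxxzxxy, CCZ)
  read x, top C: go to s5, push ε → (s5, xxxxxzxxy, CZ)
  read x, top C: go to s2, push CC → (s2, xxxxzxxy, CCZ)
  read x, top C: go to s5, push CC → (s5, xxxzxxy, CCCZ)
  read x, top C: go to s2, push CC → (s2, xxzxxy, CCCCZ)
  read x, top C: go to s5, push CC → (s5, xzxxy, CCCCCZ)
  read x, top C: go to s2, push CC → (s2, zxxy, CCCCCCZ)
No transition applies at (s2, zxxy, CCCCCCZ); input not fully consumed.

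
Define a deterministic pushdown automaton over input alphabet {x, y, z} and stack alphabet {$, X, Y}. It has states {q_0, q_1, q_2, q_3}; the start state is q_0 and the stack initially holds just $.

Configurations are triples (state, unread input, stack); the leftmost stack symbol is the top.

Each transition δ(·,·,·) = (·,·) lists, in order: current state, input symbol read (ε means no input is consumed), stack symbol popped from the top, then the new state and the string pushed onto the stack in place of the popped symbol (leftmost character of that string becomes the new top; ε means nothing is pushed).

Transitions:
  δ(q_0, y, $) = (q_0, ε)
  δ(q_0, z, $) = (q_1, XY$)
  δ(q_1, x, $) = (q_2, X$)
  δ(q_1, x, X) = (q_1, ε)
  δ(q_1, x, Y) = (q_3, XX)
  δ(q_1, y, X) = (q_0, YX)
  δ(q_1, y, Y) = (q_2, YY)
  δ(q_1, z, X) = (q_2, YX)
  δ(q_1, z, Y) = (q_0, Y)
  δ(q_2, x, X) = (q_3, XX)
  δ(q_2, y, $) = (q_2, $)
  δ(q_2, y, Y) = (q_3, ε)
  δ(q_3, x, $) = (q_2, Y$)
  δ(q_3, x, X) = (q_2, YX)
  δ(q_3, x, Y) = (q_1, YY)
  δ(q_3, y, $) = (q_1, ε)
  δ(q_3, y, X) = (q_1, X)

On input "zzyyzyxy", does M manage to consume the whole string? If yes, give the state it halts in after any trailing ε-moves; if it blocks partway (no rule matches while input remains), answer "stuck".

(q_0, zzyyzyxy, $)
  read z, top $: go to q_1, push XY$ → (q_1, zyyzyxy, XY$)
  read z, top X: go to q_2, push YX → (q_2, yyzyxy, YXY$)
  read y, top Y: go to q_3, push ε → (q_3, yzyxy, XY$)
  read y, top X: go to q_1, push X → (q_1, zyxy, XY$)
  read z, top X: go to q_2, push YX → (q_2, yxy, YXY$)
  read y, top Y: go to q_3, push ε → (q_3, xy, XY$)
  read x, top X: go to q_2, push YX → (q_2, y, YXY$)
  read y, top Y: go to q_3, push ε → (q_3, ε, XY$)
All input consumed; M is in state q_3.

q_3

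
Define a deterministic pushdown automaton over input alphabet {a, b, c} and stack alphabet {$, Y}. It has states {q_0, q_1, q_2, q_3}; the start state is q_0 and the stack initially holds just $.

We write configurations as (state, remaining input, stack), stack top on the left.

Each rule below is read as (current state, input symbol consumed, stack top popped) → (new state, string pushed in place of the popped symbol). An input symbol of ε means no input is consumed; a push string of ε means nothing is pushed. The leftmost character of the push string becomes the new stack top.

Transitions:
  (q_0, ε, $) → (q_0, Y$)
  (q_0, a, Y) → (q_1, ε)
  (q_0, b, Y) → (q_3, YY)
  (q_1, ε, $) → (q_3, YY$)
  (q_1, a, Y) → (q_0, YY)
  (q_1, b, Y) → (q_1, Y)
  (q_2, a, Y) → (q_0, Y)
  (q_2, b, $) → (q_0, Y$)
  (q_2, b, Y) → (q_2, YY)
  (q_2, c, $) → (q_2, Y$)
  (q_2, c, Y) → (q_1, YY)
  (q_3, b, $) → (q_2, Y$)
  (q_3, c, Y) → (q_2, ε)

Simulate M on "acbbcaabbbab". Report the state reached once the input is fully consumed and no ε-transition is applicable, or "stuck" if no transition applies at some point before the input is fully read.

(q_0, acbbcaabbbab, $) ⊢ (q_0, acbbcaabbbab, Y$) ⊢ (q_1, cbbcaabbbab, $) ⊢ (q_3, cbbcaabbbab, YY$) ⊢ (q_2, bbcaabbbab, Y$) ⊢ (q_2, bcaabbbab, YY$) ⊢ (q_2, caabbbab, YYY$) ⊢ (q_1, aabbbab, YYYY$) ⊢ (q_0, abbbab, YYYYY$) ⊢ (q_1, bbbab, YYYY$) ⊢ (q_1, bbab, YYYY$) ⊢ (q_1, bab, YYYY$) ⊢ (q_1, ab, YYYY$) ⊢ (q_0, b, YYYYY$) ⊢ (q_3, ε, YYYYYY$)
All input consumed; M is in state q_3.

q_3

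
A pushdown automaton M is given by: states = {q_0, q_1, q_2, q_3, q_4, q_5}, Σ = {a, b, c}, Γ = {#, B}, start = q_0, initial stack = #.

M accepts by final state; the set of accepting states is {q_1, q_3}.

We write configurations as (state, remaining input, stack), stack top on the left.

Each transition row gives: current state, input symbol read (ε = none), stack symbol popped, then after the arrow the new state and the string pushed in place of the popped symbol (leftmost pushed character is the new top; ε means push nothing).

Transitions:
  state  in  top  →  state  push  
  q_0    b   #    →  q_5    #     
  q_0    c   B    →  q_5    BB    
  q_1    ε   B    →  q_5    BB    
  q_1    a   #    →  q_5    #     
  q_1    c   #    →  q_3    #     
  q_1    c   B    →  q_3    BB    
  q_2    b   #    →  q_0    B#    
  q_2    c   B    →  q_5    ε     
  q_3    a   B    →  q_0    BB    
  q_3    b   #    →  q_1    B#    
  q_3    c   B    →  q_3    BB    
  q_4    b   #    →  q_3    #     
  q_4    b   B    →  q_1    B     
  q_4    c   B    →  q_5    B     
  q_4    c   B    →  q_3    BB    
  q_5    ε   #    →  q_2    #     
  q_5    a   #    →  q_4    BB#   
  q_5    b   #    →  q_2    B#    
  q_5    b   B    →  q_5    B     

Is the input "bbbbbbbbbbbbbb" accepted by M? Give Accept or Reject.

No computation consumes all input and reaches a final state.

Reject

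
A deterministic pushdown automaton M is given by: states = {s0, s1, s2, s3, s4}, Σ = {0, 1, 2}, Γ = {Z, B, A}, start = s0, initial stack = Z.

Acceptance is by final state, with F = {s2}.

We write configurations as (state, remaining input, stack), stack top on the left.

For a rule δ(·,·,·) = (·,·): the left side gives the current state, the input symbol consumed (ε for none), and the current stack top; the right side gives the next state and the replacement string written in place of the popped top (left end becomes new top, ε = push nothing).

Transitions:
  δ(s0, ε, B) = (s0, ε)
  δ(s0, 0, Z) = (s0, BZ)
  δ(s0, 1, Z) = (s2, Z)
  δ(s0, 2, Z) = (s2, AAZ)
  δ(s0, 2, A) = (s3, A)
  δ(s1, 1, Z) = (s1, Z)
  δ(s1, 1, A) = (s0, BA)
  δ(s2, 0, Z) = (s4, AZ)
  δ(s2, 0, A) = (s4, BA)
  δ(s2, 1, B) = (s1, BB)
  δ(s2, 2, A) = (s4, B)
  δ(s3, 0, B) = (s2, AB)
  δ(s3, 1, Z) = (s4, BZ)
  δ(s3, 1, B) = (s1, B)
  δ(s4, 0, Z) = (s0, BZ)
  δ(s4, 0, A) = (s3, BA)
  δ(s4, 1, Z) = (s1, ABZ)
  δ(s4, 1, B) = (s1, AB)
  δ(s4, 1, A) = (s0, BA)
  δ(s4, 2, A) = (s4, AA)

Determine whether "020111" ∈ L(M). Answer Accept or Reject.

Reject

(s0, 020111, Z)
  read 0, top Z: go to s0, push BZ → (s0, 20111, BZ)
  ε-move, top B: go to s0, push ε → (s0, 20111, Z)
  read 2, top Z: go to s2, push AAZ → (s2, 0111, AAZ)
  read 0, top A: go to s4, push BA → (s4, 111, BAAZ)
  read 1, top B: go to s1, push AB → (s1, 11, ABAAZ)
  read 1, top A: go to s0, push BA → (s0, 1, BABAAZ)
  ε-move, top B: go to s0, push ε → (s0, 1, ABAAZ)
No transition applies at (s0, 1, ABAAZ); input not fully consumed.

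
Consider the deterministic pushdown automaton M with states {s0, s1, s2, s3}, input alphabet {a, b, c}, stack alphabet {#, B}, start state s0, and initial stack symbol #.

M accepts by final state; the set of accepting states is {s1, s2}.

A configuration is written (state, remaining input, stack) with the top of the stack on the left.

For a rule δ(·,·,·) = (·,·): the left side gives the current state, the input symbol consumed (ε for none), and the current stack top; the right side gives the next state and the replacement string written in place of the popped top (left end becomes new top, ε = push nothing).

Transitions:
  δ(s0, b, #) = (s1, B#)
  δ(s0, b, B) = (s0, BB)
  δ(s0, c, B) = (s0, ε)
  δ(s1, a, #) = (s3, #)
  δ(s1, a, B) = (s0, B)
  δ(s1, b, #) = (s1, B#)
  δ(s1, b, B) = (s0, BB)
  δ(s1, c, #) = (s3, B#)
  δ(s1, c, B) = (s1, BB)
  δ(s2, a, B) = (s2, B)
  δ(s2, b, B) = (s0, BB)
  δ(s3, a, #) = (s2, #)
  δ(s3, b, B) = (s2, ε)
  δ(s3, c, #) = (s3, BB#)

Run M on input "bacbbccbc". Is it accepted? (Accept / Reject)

Accept

(s0, bacbbccbc, #)
  read b, top #: go to s1, push B# → (s1, acbbccbc, B#)
  read a, top B: go to s0, push B → (s0, cbbccbc, B#)
  read c, top B: go to s0, push ε → (s0, bbccbc, #)
  read b, top #: go to s1, push B# → (s1, bccbc, B#)
  read b, top B: go to s0, push BB → (s0, ccbc, BB#)
  read c, top B: go to s0, push ε → (s0, cbc, B#)
  read c, top B: go to s0, push ε → (s0, bc, #)
  read b, top #: go to s1, push B# → (s1, c, B#)
  read c, top B: go to s1, push BB → (s1, ε, BB#)
All input consumed; state s1 ∈ F.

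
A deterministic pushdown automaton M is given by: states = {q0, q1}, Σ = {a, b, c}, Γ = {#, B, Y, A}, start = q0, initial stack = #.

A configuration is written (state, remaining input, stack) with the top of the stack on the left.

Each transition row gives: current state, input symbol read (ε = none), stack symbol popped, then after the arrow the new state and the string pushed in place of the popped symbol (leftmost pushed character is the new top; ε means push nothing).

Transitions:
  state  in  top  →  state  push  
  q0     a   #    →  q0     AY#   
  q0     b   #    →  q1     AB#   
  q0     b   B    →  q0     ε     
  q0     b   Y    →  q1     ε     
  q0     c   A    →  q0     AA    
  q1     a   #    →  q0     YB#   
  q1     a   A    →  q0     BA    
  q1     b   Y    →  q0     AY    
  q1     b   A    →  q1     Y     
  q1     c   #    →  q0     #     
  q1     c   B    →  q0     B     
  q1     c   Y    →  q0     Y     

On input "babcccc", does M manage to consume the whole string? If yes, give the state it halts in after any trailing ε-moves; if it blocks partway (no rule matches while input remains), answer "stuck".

(q0, babcccc, #) ⊢ (q1, abcccc, AB#) ⊢ (q0, bcccc, BAB#) ⊢ (q0, cccc, AB#) ⊢ (q0, ccc, AAB#) ⊢ (q0, cc, AAAB#) ⊢ (q0, c, AAAAB#) ⊢ (q0, ε, AAAAAB#)
All input consumed; M is in state q0.

q0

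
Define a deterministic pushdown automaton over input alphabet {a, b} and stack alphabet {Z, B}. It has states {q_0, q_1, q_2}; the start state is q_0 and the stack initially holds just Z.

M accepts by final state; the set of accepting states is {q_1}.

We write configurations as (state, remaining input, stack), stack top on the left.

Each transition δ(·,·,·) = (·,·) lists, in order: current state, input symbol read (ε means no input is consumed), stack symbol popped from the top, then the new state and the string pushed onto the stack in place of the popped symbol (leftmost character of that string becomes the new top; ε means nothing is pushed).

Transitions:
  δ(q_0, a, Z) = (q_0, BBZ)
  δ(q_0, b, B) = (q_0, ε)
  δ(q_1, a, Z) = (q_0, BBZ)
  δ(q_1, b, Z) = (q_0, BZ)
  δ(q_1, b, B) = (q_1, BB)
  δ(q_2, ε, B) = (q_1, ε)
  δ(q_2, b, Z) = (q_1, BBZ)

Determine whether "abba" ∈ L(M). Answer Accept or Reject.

(q_0, abba, Z)
  read a, top Z: go to q_0, push BBZ → (q_0, bba, BBZ)
  read b, top B: go to q_0, push ε → (q_0, ba, BZ)
  read b, top B: go to q_0, push ε → (q_0, a, Z)
  read a, top Z: go to q_0, push BBZ → (q_0, ε, BBZ)
All input consumed; state q_0 ∉ F and no further ε-move applies.

Reject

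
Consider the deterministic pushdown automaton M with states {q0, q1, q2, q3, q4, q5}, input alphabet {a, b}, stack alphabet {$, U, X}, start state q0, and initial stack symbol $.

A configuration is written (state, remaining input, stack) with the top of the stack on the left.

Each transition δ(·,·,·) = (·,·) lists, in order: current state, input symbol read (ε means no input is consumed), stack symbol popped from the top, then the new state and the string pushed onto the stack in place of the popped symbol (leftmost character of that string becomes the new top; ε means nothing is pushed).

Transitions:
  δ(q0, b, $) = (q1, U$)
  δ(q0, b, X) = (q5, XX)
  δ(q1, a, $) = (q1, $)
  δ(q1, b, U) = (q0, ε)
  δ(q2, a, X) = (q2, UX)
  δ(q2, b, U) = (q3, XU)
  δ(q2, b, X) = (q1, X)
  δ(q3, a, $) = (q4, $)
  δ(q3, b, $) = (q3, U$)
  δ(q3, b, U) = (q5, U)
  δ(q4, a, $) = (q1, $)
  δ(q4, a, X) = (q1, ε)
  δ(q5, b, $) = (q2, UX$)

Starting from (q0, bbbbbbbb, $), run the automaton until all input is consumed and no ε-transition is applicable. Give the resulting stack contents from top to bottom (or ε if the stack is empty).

$

(q0, bbbbbbbb, $)
  read b, top $: go to q1, push U$ → (q1, bbbbbbb, U$)
  read b, top U: go to q0, push ε → (q0, bbbbbb, $)
  read b, top $: go to q1, push U$ → (q1, bbbbb, U$)
  read b, top U: go to q0, push ε → (q0, bbbb, $)
  read b, top $: go to q1, push U$ → (q1, bbb, U$)
  read b, top U: go to q0, push ε → (q0, bb, $)
  read b, top $: go to q1, push U$ → (q1, b, U$)
  read b, top U: go to q0, push ε → (q0, ε, $)
All input consumed in state q0 with stack $.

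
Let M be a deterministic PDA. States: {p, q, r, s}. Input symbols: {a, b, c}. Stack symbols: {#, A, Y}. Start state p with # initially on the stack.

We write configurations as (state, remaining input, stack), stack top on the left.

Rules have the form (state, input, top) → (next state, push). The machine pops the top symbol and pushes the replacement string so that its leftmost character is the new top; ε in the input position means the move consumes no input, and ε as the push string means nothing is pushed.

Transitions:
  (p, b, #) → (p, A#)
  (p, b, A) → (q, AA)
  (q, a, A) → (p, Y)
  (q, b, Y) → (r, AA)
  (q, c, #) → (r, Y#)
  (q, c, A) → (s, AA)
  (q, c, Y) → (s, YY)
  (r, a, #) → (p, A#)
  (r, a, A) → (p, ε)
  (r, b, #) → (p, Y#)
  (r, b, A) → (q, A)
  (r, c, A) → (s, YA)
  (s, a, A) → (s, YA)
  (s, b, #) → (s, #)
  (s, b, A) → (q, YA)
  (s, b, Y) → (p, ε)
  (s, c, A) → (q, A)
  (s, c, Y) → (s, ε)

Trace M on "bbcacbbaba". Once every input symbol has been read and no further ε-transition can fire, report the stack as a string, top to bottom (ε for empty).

(p, bbcacbbaba, #)
  read b, top #: go to p, push A# → (p, bcacbbaba, A#)
  read b, top A: go to q, push AA → (q, cacbbaba, AA#)
  read c, top A: go to s, push AA → (s, acbbaba, AAA#)
  read a, top A: go to s, push YA → (s, cbbaba, YAAA#)
  read c, top Y: go to s, push ε → (s, bbaba, AAA#)
  read b, top A: go to q, push YA → (q, baba, YAAA#)
  read b, top Y: go to r, push AA → (r, aba, AAAAA#)
  read a, top A: go to p, push ε → (p, ba, AAAA#)
  read b, top A: go to q, push AA → (q, a, AAAAA#)
  read a, top A: go to p, push Y → (p, ε, YAAAA#)
All input consumed in state p with stack YAAAA#.

YAAAA#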